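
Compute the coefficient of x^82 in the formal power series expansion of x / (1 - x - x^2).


Let f(x) = sum_{k>=0} a_k x^k. Multiplying f(x) * (1 - x - x^2) = x and matching coefficients gives a_0 = 0, a_1 = 1, and a_k = a_{k-1} + a_{k-2} for k >= 2. These are the Fibonacci numbers F_k.
Iterating from F_0 = 0, F_1 = 1:
F_0=0, F_1=1, F_2=1, F_3=2, F_4=3, F_5=5, F_6=8, F_7=13, F_8=21, F_9=34, ...
F_82 = 61305790721611591.

61305790721611591


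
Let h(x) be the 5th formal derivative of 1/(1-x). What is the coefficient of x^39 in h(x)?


Differentiating 5 times: d^5/dx^5 [1/(1-x)] = 5!/(1-x)^6.
The expansion 1/(1-x)^6 = sum_{k>=0} C(k+5, 5) x^k, so the coefficient of x^n in 5!/(1-x)^6 is 5! * C(n+5, 5).
For n = 39: 120 * C(44, 5) = 120 * 1086008 = 130320960

130320960


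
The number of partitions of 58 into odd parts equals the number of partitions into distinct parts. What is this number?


Computing partitions of 58 into odd parts (1, 3, 5, ...):
Using the generating function prod_{k>=0} 1/(1-x^(2k+1)),
the count is 8808

8808


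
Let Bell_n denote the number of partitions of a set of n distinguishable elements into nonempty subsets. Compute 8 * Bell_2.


Bell_2 can be computed from the Bell triangle or from Dobinski's identity Bell_n = (1/e) * sum_{k>=0} k^n / k!.
Computing Bell_2 = 2.
Then 8 * 2 = 16.

16


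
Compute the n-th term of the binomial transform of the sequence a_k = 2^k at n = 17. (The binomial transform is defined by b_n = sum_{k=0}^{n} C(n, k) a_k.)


With a_k = 2^k, b_n = sum_{k=0}^{n} C(n, k) 2^k = (1 + 2)^n by the binomial theorem.
For n = 17: (1 + 2)^17 = 3^17 = 129140163.

129140163


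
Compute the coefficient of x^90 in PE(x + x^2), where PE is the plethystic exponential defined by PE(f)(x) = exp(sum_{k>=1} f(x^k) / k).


With f(x) = x + x^2, the exponent is sum_{k>=1} (x^k + x^(2k)) / k = -ln(1 - x) - ln(1 - x^2). Exponentiating:
PE(x + x^2) = 1 / ((1 - x)(1 - x^2)).
This is the generating function for partitions of n into parts of size 1 or 2. The number of 2's can be any j in 0..45, and the rest are 1's, so
[x^90] = floor(90/2) + 1 = 46.

46


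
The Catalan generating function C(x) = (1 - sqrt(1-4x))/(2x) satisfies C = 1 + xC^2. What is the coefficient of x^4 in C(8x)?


Substituting x -> 8x scales the n-th coefficient by 8^n, so [x^4] C(8x) = 8^4 * C_4.
C_4 = C(2*4, 4)/(5) = 70/5 = 14.
So 8^4 * 14 = 4096 * 14 = 57344.

57344


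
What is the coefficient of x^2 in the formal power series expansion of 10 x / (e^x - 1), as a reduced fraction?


The exponential generating function for Bernoulli numbers is
x / (e^x - 1) = sum_{k>=0} B_k x^k / k!.
So the coefficient of x^2 in 10 x / (e^x - 1) is 10 B_2 / 2!.
Computing: B_2 = 1/6, 2! = 2, giving
10 * 1/6 / 2 = 5/6.

5/6


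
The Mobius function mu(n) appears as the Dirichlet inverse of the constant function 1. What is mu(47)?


47 = 47 (all distinct primes).
mu(47) = (-1)^1 = -1

-1


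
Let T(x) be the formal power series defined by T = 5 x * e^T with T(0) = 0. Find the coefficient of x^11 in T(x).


Apply the Lagrange inversion formula: if T = 5 x * phi(T) with phi(t) = e^t, then
[x^n] T = 5^n * (1/n) [t^(n-1)] phi(t)^n = 5^n * (1/n) [t^(n-1)] e^(n t) = 5^n * (1/n) * n^(n-1) / (n-1)! = 5^n * n^(n-1) / n!.
When c = 1 this is the Cayley count of rooted labeled trees on n vertices, divided by n!.
For n = 11: 5^11 * 11^10 / 11! = 48828125 * 25937424601/39916800 = 4605366583984375/145152.

4605366583984375/145152


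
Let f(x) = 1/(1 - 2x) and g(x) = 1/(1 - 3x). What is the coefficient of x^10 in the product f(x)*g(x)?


The coefficient of x^n in f*g is the Cauchy product: sum_{k=0}^{n} a^k * b^(n-k).
With a=2, b=3, n=10:
sum_{k=0}^{10} 2^k * 3^(10-k)
= 175099

175099


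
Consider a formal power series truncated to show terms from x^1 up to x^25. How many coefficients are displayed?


From x^1 to x^25 inclusive, the count is 25 - 1 + 1 = 25.

25


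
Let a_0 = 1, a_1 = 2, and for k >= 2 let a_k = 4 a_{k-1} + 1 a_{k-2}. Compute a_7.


Iterating the recurrence forward:
a_0 = 1
a_1 = 2
a_2 = 4*2 + 1*1 = 9
a_3 = 4*9 + 1*2 = 38
a_4 = 4*38 + 1*9 = 161
a_5 = 4*161 + 1*38 = 682
a_6 = 4*682 + 1*161 = 2889
a_7 = 4*2889 + 1*682 = 12238
So a_7 = 12238.

12238


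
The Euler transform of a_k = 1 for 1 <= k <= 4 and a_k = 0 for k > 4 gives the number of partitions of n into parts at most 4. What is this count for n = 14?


Partitions of 14 into parts at most 4:
Using generating function (1-x)^(-1)(1-x^2)^(-1)...(1-x^4)^(-1),
the coefficient of x^14 = 47

47


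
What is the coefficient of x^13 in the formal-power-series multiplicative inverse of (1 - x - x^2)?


Let the inverse be f(x) = sum_{k>=0} a_k x^k. From f(x) * (1 - x - x^2) = 1 and matching coefficients:
 x^0: a_0 = 1.
 x^1: a_1 - a_0 = 0, so a_1 = 1.
 x^k (k >= 2): a_k - a_{k-1} - a_{k-2} = 0, i.e. a_k = a_{k-1} + a_{k-2}.
This is the Fibonacci-type recurrence shifted so that a_0 = a_1 = 1.
Iterating: a_0=1, a_1=1, a_2=2, a_3=3, a_4=5, a_5=8, a_6=13, a_7=21, a_8=34, a_9=55, ...
a_13 = 377.

377


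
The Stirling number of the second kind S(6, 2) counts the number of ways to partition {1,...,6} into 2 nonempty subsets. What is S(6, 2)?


Using the explicit formula S(n,k) = (1/k!) sum_{j=0}^{k} (-1)^(k-j) C(k,j) j^n:
S(6, 2) = 31
Equivalently, S(n,k) is n! times the coefficient of x^n in the EGF (e^x - 1)^k / k!.

31


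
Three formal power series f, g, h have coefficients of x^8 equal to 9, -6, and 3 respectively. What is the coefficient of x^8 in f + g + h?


Series addition is componentwise:
9 + -6 + 3
= 6

6


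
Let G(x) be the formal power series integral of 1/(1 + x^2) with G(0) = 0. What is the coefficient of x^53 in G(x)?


1/(1 + x^2) = sum_{j>=0} (-1)^j x^(2j). Integrating termwise with G(0) = 0:
G(x) = sum_{j>=0} (-1)^j x^(2j+1) / (2j+1) = arctan(x).
Only odd powers are nonzero. For x^53 write 53 = 2*26 + 1, giving
(-1)^26 / 53 = 1/53 = 1/53.

1/53


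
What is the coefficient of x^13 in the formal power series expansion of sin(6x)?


The Maclaurin series is sin(t) = sum_{k>=0} (-1)^k t^(2k+1) / (2k+1)!, so substituting t = 6x, only odd powers of x are nonzero, with coefficient of x^(2k+1) equal to (-1)^k 6^(2k+1) / (2k+1)!.
Write 13 = 2*6 + 1, giving the coefficient (-1)^6 * 6^13 / 13! = 13060694016/6227020800 = 52488/25025.

52488/25025


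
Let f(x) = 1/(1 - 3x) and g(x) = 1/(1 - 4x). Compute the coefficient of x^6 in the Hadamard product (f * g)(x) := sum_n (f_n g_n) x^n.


f has coefficients f_k = 3^k and g has coefficients g_k = 4^k, so the Hadamard product has coefficient (f*g)_k = 3^k * 4^k = 12^k.
For k = 6: 12^6 = 2985984.

2985984


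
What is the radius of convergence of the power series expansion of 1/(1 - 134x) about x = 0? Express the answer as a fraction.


Expanding 1/(1 - 134x) = sum_{k>=0} 134^k x^k, the series converges when |134x| < 1, i.e., |x| < 1/134.
So the radius of convergence is 1/134 = 1/134.

1/134


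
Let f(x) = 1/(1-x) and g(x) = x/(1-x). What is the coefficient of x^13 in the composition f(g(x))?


First simplify the composition: f(g(x)) = 1/(1 - x/(1-x)) = (1-x)/((1-x) - x) = (1-x)/(1-2x).
Now extract the coefficient. Write (1-x)/(1-2x) = 1/(1-2x) - x/(1-2x).
The coefficient of x^n in 1/(1-2x) is 2^n, and in x/(1-2x) is 2^(n-1) (for n >= 1).
So the coefficient of x^13 is 2^13 - 2^12 = 8192 - 4096 = 4096.

4096


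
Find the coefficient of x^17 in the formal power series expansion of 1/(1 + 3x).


Write 1/(1 + c x) = 1/(1 - (-c) x) and apply the geometric-series identity
1/(1 - y) = sum_{k>=0} y^k to get 1/(1 + c x) = sum_{k>=0} (-c)^k x^k.
So the coefficient of x^k is (-c)^k = (-1)^k * c^k.
Here c = 3 and k = 17:
(-3)^17 = -1 * 129140163 = -129140163

-129140163


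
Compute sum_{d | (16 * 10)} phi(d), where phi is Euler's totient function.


First, 16 * 10 = 160. One classical identity is sum_{d | n} phi(d) = n (each k in [1, n] has a unique gcd with n, and among the k's with gcd(k, n) = n/d there are phi(d) of them). So the sum equals 160. We also verify directly:
Divisors of 160: 1, 2, 4, 5, 8, 10, 16, 20, 32, 40, 80, 160.
phi values: 1, 1, 2, 4, 4, 4, 8, 8, 16, 16, 32, 64.
Sum = 160.

160


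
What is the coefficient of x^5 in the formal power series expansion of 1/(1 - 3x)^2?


The general identity 1/(1 - c x)^r = sum_{k>=0} c^k C(k + r - 1, r - 1) x^k follows by substituting y = c x into 1/(1 - y)^r = sum_{k>=0} C(k + r - 1, r - 1) y^k.
For c = 3, r = 2, k = 5:
3^5 * C(6, 1) = 243 * 6 = 1458.

1458


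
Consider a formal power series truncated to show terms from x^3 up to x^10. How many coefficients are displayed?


From x^3 to x^10 inclusive, the count is 10 - 3 + 1 = 8.

8


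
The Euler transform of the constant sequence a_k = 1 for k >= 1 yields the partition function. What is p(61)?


The Euler transform converts the sequence a_k = 1 into the number of integer partitions.
Using the recurrence or dynamic programming:
p(61) = 1121505

1121505


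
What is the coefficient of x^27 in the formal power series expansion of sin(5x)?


The Maclaurin series is sin(t) = sum_{k>=0} (-1)^k t^(2k+1) / (2k+1)!, so substituting t = 5x, only odd powers of x are nonzero, with coefficient of x^(2k+1) equal to (-1)^k 5^(2k+1) / (2k+1)!.
Write 27 = 2*13 + 1, giving the coefficient (-1)^13 * 5^27 / 27! = -7450580596923828125/10888869450418352160768000000 = -476837158203125/696887644826774538289152.

-476837158203125/696887644826774538289152


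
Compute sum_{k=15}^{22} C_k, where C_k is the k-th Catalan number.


C_15 through C_22: 9694845, 35357670, 129644790, 477638700, 1767263190, 6564120420, 24466267020, 91482563640
Sum = 9694845 + 35357670 + 129644790 + 477638700 + 1767263190 + 6564120420 + 24466267020 + 91482563640
= 124932550275

124932550275


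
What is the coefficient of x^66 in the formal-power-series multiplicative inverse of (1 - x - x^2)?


Let the inverse be f(x) = sum_{k>=0} a_k x^k. From f(x) * (1 - x - x^2) = 1 and matching coefficients:
 x^0: a_0 = 1.
 x^1: a_1 - a_0 = 0, so a_1 = 1.
 x^k (k >= 2): a_k - a_{k-1} - a_{k-2} = 0, i.e. a_k = a_{k-1} + a_{k-2}.
This is the Fibonacci-type recurrence shifted so that a_0 = a_1 = 1.
Iterating: a_0=1, a_1=1, a_2=2, a_3=3, a_4=5, a_5=8, a_6=13, a_7=21, a_8=34, a_9=55, ...
a_66 = 44945570212853.

44945570212853


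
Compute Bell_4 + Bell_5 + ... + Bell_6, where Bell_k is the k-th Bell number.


Recall Bell_k counts set partitions of a k-set (with Bell_0 = 1 by convention).
Bell_4 through Bell_6: 15, 52, 203
Sum = 15 + 52 + 203 = 270.

270


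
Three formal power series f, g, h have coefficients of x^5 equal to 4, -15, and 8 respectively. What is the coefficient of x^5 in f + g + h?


Series addition is componentwise:
4 + -15 + 8
= -3

-3


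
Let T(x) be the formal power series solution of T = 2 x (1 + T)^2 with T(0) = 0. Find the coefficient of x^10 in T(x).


Apply the Lagrange inversion formula: if T = 2 x * phi(T) with phi(t) = (1 + t)^2, then [x^n] T = 2^n * (1/n) [t^(n-1)] phi(t)^n = 2^n * (1/n) [t^(n-1)] (1 + t)^(2n) = 2^n * (1/n) C(2n, n-1).
Using the identity C(2n, n-1) = C(2n, n) * n / (n+1), the unscaled factor equals C(2n, n) / (n+1) = C_n, the n-th Catalan number.
For n = 10: C_10 = C(20, 10) / 11 = 184756/11 = 16796.
With the 2^10 = 1024 factor, the coefficient is 1024 * 16796 = 17199104.

17199104


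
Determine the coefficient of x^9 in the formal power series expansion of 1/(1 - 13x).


The geometric series identity gives 1/(1 - c x) = sum_{k>=0} c^k x^k, so the coefficient of x^k is c^k.
Here c = 13 and k = 9.
Computing: 13^9 = 10604499373

10604499373


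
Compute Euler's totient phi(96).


phi(n) counts integers in [1, n] coprime to n. Using the multiplicative formula phi(n) = n * prod_{p | n} (1 - 1/p):
96 = 2^5 * 3, so
phi(96) = 96 * (1 - 1/2) * (1 - 1/3) = 32.

32


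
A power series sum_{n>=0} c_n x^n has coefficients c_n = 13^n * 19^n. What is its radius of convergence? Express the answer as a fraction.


By the root test (Cauchy-Hadamard), the radius is R = 1 / limsup_n |c_n|^(1/n).
Here |c_n|^(1/n) = (13^n * 19^n)^(1/n) = 13 * 19 = 247 for all n.
So R = 1/247 = 1/247.

1/247


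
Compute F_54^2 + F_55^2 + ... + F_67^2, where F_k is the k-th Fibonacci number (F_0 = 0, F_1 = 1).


There is a standard identity sum_{k=0}^{N} F_k^2 = F_N * F_{N+1} (proved inductively from the telescoping relation F_k^2 = F_k F_{k+1} - F_{k-1} F_k). Then
sum_{k=54}^{67} F_k^2 = F_67 F_68 - F_53 F_54.
Computing: F_67 = 44945570212853, F_68 = 72723460248141, F_53 = 53316291173, F_54 = 86267571272.
Sum = 44945570212853 * 72723460248141 - 53316291173 * 86267571272 = 3268592789237496644085574217.

3268592789237496644085574217


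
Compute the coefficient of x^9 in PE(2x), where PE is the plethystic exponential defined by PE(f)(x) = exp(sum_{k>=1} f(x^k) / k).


With f(x) = 2x, the exponent is sum_{k>=1} 2 x^k / k = 2 * (-ln(1 - x)). Exponentiating:
PE(2x) = exp(-2 ln(1 - x)) = 1/(1 - x)^2.
By the negative binomial expansion, [x^n] 1/(1 - x)^2 = C(n + 1, 1).
For n = 9: C(10, 1) = 10.

10


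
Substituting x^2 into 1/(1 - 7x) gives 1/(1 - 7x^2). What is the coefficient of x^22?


The coefficient of x^(2m) in 1/(1 - 7x^2) is 7^m.
With n = 22 = 2*11, the coefficient is 7^11 = 1977326743.

1977326743


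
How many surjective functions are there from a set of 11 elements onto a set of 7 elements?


By inclusion-exclusion on which target elements are missed, the number of surjections from an n-set onto a k-set is
surj(n, k) = sum_{j=0}^{k} (-1)^j C(k, j) (k - j)^n.
Equivalently surj(n, k) = k! * S(n, k), where S(n, k) is the Stirling number of the second kind.
For n = 11, k = 7:
S(11, 7) = 63987, so
surj = 7! * 63987 = 5040 * 63987 = 322494480.

322494480


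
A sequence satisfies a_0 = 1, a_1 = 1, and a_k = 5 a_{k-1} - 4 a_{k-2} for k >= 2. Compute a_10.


The characteristic equation is t^2 - 5 t + 4 = 0, with roots r_1 = 4 and r_2 = 1 (so c_1 = r_1 + r_2, c_2 = -r_1 r_2 as required).
One can use the closed form a_n = A r_1^n + B r_2^n, but direct iteration is more reliable:
a_0 = 1, a_1 = 1, a_2 = 1, a_3 = 1, a_4 = 1, a_5 = 1, a_6 = 1, a_7 = 1, a_8 = 1, a_9 = 1, a_10 = 1.
So a_10 = 1.

1


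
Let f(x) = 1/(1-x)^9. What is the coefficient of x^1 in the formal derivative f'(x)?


Differentiate: d/dx [ 1/(1-x)^r ] = r / (1-x)^(r+1).
Here r = 9, so f'(x) = 9 / (1-x)^10.
The expansion of 1/(1-x)^(r+1) has coefficient of x^n equal to C(n+r, r).
So the coefficient of x^1 in f'(x) is
9 * C(10, 9) = 9 * 10 = 90

90


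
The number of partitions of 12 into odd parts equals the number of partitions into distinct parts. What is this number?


Computing partitions of 12 into odd parts (1, 3, 5, ...):
Using the generating function prod_{k>=0} 1/(1-x^(2k+1)),
the count is 15

15


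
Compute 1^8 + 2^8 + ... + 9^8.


This power sum has a closed form given by Faulhaber's formula
sum_{k=1}^{m} k^p = (1 / (p + 1)) * sum_{j=0}^{p} C(p + 1, j) B_j m^(p + 1 - j),
but for small m direct computation is fastest:
1 + 256 + 6561 + 65536 + 390625 + 1679616 + 5764801 + 16777216 + 43046721 = 67731333.

67731333


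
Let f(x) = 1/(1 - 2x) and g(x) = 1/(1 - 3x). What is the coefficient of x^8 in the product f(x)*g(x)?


The coefficient of x^n in f*g is the Cauchy product: sum_{k=0}^{n} a^k * b^(n-k).
With a=2, b=3, n=8:
sum_{k=0}^{8} 2^k * 3^(8-k)
= 19171

19171


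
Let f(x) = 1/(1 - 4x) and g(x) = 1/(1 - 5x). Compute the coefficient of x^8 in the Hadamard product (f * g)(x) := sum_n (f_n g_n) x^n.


f has coefficients f_k = 4^k and g has coefficients g_k = 5^k, so the Hadamard product has coefficient (f*g)_k = 4^k * 5^k = 20^k.
For k = 8: 20^8 = 25600000000.

25600000000


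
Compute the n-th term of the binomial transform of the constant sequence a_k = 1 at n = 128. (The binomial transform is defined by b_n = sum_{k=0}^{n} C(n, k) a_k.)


With a_k = 1 for all k, b_n = sum_{k=0}^{n} C(n, k) = 2^n by the binomial theorem.
For n = 128: 2^128 = 340282366920938463463374607431768211456.

340282366920938463463374607431768211456


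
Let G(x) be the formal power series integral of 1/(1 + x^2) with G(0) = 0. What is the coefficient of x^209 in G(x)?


1/(1 + x^2) = sum_{j>=0} (-1)^j x^(2j). Integrating termwise with G(0) = 0:
G(x) = sum_{j>=0} (-1)^j x^(2j+1) / (2j+1) = arctan(x).
Only odd powers are nonzero. For x^209 write 209 = 2*104 + 1, giving
(-1)^104 / 209 = 1/209 = 1/209.

1/209


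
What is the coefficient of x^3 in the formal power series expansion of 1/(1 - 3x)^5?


The general identity 1/(1 - c x)^r = sum_{k>=0} c^k C(k + r - 1, r - 1) x^k follows by substituting y = c x into 1/(1 - y)^r = sum_{k>=0} C(k + r - 1, r - 1) y^k.
For c = 3, r = 5, k = 3:
3^3 * C(7, 4) = 27 * 35 = 945.

945


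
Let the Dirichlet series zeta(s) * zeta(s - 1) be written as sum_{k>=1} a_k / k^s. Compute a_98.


Convolution gives a_k = sum_{d | k} d * 1 = sum_{d | k} d = sigma(k), the sum of positive divisors of k.
For k = 98, the divisors are 1, 2, 7, 14, 49, 98, so
sigma(98) = 1 + 2 + 7 + 14 + 49 + 98 = 171.

171


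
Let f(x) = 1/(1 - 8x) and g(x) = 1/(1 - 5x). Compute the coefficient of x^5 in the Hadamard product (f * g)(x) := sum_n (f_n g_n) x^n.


f has coefficients f_k = 8^k and g has coefficients g_k = 5^k, so the Hadamard product has coefficient (f*g)_k = 8^k * 5^k = 40^k.
For k = 5: 40^5 = 102400000.

102400000


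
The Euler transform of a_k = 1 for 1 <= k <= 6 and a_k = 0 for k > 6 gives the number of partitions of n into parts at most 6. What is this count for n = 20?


Partitions of 20 into parts at most 6:
Using generating function (1-x)^(-1)(1-x^2)^(-1)...(1-x^6)^(-1),
the coefficient of x^20 = 282

282


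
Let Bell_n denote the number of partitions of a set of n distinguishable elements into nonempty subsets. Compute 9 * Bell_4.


Bell_4 can be computed from the Bell triangle or from Dobinski's identity Bell_n = (1/e) * sum_{k>=0} k^n / k!.
Computing Bell_4 = 15.
Then 9 * 15 = 135.

135


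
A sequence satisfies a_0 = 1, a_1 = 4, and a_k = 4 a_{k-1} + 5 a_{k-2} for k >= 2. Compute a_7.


The characteristic equation is t^2 - 4 t - 5 = 0, with roots r_1 = 5 and r_2 = -1 (so c_1 = r_1 + r_2, c_2 = -r_1 r_2 as required).
One can use the closed form a_n = A r_1^n + B r_2^n, but direct iteration is more reliable:
a_0 = 1, a_1 = 4, a_2 = 21, a_3 = 104, a_4 = 521, a_5 = 2604, a_6 = 13021, a_7 = 65104.
So a_7 = 65104.

65104


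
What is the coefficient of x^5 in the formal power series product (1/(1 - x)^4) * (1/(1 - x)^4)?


Combine the factors: (1/(1 - x)^4) * (1/(1 - x)^4) = 1/(1 - x)^8.
Then use 1/(1 - x)^r = sum_{k>=0} C(k + r - 1, r - 1) x^k with r = 8 and k = 5:
C(12, 7) = 792.

792


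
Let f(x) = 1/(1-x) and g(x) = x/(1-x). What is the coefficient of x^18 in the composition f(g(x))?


First simplify the composition: f(g(x)) = 1/(1 - x/(1-x)) = (1-x)/((1-x) - x) = (1-x)/(1-2x).
Now extract the coefficient. Write (1-x)/(1-2x) = 1/(1-2x) - x/(1-2x).
The coefficient of x^n in 1/(1-2x) is 2^n, and in x/(1-2x) is 2^(n-1) (for n >= 1).
So the coefficient of x^18 is 2^18 - 2^17 = 262144 - 131072 = 131072.

131072


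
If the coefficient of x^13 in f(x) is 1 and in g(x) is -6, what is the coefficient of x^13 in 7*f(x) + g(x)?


Scalar multiplication scales coefficients: 7 * 1 = 7.
Then add the g coefficient: 7 + -6
= 1

1


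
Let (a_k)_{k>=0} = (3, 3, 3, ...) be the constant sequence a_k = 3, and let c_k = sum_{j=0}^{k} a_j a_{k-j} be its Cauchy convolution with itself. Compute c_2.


Since a_j = 3 for all j >= 0, the convolution sum becomes
c_k = sum_{j=0}^{k} 3 * 3 = 9 * (k + 1).
Equivalently, the generating function of (a_k) is 3/(1 - x) and its square is 9/(1 - x)^2 = sum_{k>=0} 9(k + 1) x^k.
For k = 2: 9 * 3 = 27.

27


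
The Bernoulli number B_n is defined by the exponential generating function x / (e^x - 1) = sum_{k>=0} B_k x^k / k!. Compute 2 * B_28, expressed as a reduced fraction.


Bernoulli numbers can also be computed recursively via B_0 = 1 and sum_{j=0}^{m} C(m+1, j) B_j = 0 for m >= 1. Odd-index Bernoulli numbers vanish for k >= 3.
Computing B_28 = -23749461029/870, so 2 * B_28 = 2 * -23749461029/870 = -23749461029/435.

-23749461029/435


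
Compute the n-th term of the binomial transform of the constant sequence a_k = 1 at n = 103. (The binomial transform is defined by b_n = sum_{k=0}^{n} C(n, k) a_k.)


With a_k = 1 for all k, b_n = sum_{k=0}^{n} C(n, k) = 2^n by the binomial theorem.
For n = 103: 2^103 = 10141204801825835211973625643008.

10141204801825835211973625643008


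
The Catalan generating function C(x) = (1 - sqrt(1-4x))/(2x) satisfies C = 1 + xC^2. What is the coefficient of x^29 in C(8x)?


Substituting x -> 8x scales the n-th coefficient by 8^n, so [x^29] C(8x) = 8^29 * C_29.
C_29 = C(2*29, 29)/(30) = 30067266499541040/30 = 1002242216651368.
So 8^29 * 1002242216651368 = 154742504910672534362390528 * 1002242216651368 = 155089471131857638828353377202691641442304.

155089471131857638828353377202691641442304


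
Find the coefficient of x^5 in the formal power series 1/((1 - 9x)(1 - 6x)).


By partial fractions or Cauchy convolution:
The coefficient equals sum_{k=0}^{5} 9^k * 6^(5-k).
= 161595

161595


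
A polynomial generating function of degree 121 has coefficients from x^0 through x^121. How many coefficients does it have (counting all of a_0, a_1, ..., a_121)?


A polynomial of degree 121 takes the form a_0 + a_1 x + ... + a_121 x^121.
The number of coefficients is 121 + 1 = 122.

122


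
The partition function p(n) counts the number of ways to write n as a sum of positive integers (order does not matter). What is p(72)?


Using the generating function prod_{k>=1} 1/(1-x^k), we compute p(72).
By dynamic programming over parts 1 through 72:
p(72) = 5392783

5392783


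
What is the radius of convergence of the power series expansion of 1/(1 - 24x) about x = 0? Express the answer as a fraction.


Expanding 1/(1 - 24x) = sum_{k>=0} 24^k x^k, the series converges when |24x| < 1, i.e., |x| < 1/24.
So the radius of convergence is 1/24 = 1/24.

1/24


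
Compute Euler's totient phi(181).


phi(n) counts integers in [1, n] coprime to n. Using the multiplicative formula phi(n) = n * prod_{p | n} (1 - 1/p):
181 = 181, so
phi(181) = 181 * (1 - 1/181) = 180.

180


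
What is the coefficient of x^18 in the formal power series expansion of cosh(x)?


The Maclaurin series is cosh(t) = sum_{m>=0} t^(2m) / (2m)!, so substituting t = x, only even powers of x are nonzero, with coefficient of x^(2m) equal to 1 / (2m)!.
For x^18 the coefficient is 1/18! = 1/6402373705728000 = 1/6402373705728000.

1/6402373705728000


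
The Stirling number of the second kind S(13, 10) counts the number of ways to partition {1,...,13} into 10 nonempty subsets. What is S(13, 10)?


Using the explicit formula S(n,k) = (1/k!) sum_{j=0}^{k} (-1)^(k-j) C(k,j) j^n:
S(13, 10) = 39325
Equivalently, S(n,k) is n! times the coefficient of x^n in the EGF (e^x - 1)^k / k!.

39325


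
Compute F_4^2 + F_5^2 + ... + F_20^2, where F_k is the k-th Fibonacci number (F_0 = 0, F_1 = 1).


There is a standard identity sum_{k=0}^{N} F_k^2 = F_N * F_{N+1} (proved inductively from the telescoping relation F_k^2 = F_k F_{k+1} - F_{k-1} F_k). Then
sum_{k=4}^{20} F_k^2 = F_20 F_21 - F_3 F_4.
Computing: F_20 = 6765, F_21 = 10946, F_3 = 2, F_4 = 3.
Sum = 6765 * 10946 - 2 * 3 = 74049684.

74049684


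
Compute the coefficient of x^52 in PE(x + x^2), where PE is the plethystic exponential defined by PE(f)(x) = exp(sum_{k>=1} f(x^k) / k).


With f(x) = x + x^2, the exponent is sum_{k>=1} (x^k + x^(2k)) / k = -ln(1 - x) - ln(1 - x^2). Exponentiating:
PE(x + x^2) = 1 / ((1 - x)(1 - x^2)).
This is the generating function for partitions of n into parts of size 1 or 2. The number of 2's can be any j in 0..26, and the rest are 1's, so
[x^52] = floor(52/2) + 1 = 27.

27


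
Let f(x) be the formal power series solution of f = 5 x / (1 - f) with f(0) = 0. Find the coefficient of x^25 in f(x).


Apply Lagrange inversion: f = 5 x * phi(f) with phi(t) = 1/(1 - t), so
[x^n] f = 5^n * (1/n) [t^(n-1)] phi(t)^n = 5^n * (1/n) [t^(n-1)] (1 - t)^(-n) = 5^n * (1/n) C(2n - 2, n - 1) = 5^n * C_{n-1}.
For n = 25: C_24 = C(48, 24) / 25 = 32247603683100/25 = 1289904147324.
With the 5^25 = 298023223876953125 factor, the coefficient is 298023223876953125 * 1289904147324 = 384421392477750778198242187500.

384421392477750778198242187500


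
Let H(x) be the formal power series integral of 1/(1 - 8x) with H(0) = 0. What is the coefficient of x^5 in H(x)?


1/(1 - 8x) = sum_{k>=0} 8^k x^k. Integrating termwise with H(0) = 0:
H(x) = sum_{k>=0} 8^k x^(k+1) / (k+1) = sum_{m>=1} 8^(m-1) x^m / m.
For m = 5: 8^4/5 = 4096/5 = 4096/5.

4096/5


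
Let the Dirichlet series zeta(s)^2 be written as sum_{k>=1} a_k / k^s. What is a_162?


The Dirichlet convolution of the constant function 1 with itself gives (1 * 1)(k) = sum_{d | k} 1 = d(k), the number of positive divisors of k.
Since zeta(s) = sum_{k>=1} 1/k^s, we have zeta(s)^2 = sum_{k>=1} d(k)/k^s, so a_k = d(k).
For k = 162: the divisors are 1, 2, 3, 6, 9, 18, 27, 54, 81, 162.
Count = 10.

10


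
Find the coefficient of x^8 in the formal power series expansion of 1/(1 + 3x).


Write 1/(1 + c x) = 1/(1 - (-c) x) and apply the geometric-series identity
1/(1 - y) = sum_{k>=0} y^k to get 1/(1 + c x) = sum_{k>=0} (-c)^k x^k.
So the coefficient of x^k is (-c)^k = (-1)^k * c^k.
Here c = 3 and k = 8:
(-3)^8 = 1 * 6561 = 6561

6561


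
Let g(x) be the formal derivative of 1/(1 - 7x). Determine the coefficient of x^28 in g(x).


Differentiate termwise: d/dx sum_{k>=0} 7^k x^k = sum_{k>=1} k 7^k x^(k-1) = sum_{j>=0} (j+1) 7^(j+1) x^j.
Equivalently, d/dx [1/(1 - 7x)] = 7/(1 - 7x)^2.
For j = 28: 29 * 7^29 = 29 * 3219905755813179726837607 = 93377266918582212078290603.

93377266918582212078290603


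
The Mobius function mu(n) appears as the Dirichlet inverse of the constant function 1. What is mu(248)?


248 has a squared prime factor, so mu(248) = 0.
Factorization reveals a repeated prime.

0


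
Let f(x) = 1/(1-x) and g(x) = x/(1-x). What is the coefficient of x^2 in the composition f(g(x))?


First simplify the composition: f(g(x)) = 1/(1 - x/(1-x)) = (1-x)/((1-x) - x) = (1-x)/(1-2x).
Now extract the coefficient. Write (1-x)/(1-2x) = 1/(1-2x) - x/(1-2x).
The coefficient of x^n in 1/(1-2x) is 2^n, and in x/(1-2x) is 2^(n-1) (for n >= 1).
So the coefficient of x^2 is 2^2 - 2^1 = 4 - 2 = 2.

2


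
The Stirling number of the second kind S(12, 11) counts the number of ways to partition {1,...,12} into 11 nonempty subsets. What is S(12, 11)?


Using the explicit formula S(n,k) = (1/k!) sum_{j=0}^{k} (-1)^(k-j) C(k,j) j^n:
S(12, 11) = 66
Equivalently, S(n,k) is n! times the coefficient of x^n in the EGF (e^x - 1)^k / k!.

66


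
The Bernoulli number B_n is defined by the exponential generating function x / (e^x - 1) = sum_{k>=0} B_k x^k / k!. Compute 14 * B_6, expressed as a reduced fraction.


Bernoulli numbers can also be computed recursively via B_0 = 1 and sum_{j=0}^{m} C(m+1, j) B_j = 0 for m >= 1. Odd-index Bernoulli numbers vanish for k >= 3.
Computing B_6 = 1/42, so 14 * B_6 = 14 * 1/42 = 1/3.

1/3


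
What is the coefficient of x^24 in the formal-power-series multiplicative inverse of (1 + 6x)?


The inverse is 1/(1 + 6x). Apply the geometric identity 1/(1 - y) = sum_{k>=0} y^k with y = -6x:
1/(1 + 6x) = sum_{k>=0} (-6)^k x^k.
So the coefficient of x^24 is (-6)^24 = 4738381338321616896.

4738381338321616896


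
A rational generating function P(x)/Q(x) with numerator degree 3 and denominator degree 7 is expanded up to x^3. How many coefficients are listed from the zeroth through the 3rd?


Expanding up to x^3 gives the coefficients for x^0, x^1, ..., x^3.
That is 3 + 1 = 4 coefficients in total.

4


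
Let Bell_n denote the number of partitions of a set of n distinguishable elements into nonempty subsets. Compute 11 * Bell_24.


Bell_24 can be computed from the Bell triangle or from Dobinski's identity Bell_n = (1/e) * sum_{k>=0} k^n / k!.
Computing Bell_24 = 445958869294805289.
Then 11 * 445958869294805289 = 4905547562242858179.

4905547562242858179


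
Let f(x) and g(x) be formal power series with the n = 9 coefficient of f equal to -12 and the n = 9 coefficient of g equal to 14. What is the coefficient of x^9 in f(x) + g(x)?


Addition of formal power series is termwise.
The coefficient of x^9 in f + g = -12 + 14
= 2

2


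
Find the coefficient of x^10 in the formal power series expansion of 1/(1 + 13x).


Write 1/(1 + c x) = 1/(1 - (-c) x) and apply the geometric-series identity
1/(1 - y) = sum_{k>=0} y^k to get 1/(1 + c x) = sum_{k>=0} (-c)^k x^k.
So the coefficient of x^k is (-c)^k = (-1)^k * c^k.
Here c = 13 and k = 10:
(-13)^10 = 1 * 137858491849 = 137858491849

137858491849


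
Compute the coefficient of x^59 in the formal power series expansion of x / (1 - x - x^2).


Let f(x) = sum_{k>=0} a_k x^k. Multiplying f(x) * (1 - x - x^2) = x and matching coefficients gives a_0 = 0, a_1 = 1, and a_k = a_{k-1} + a_{k-2} for k >= 2. These are the Fibonacci numbers F_k.
Iterating from F_0 = 0, F_1 = 1:
F_0=0, F_1=1, F_2=1, F_3=2, F_4=3, F_5=5, F_6=8, F_7=13, F_8=21, F_9=34, ...
F_59 = 956722026041.

956722026041


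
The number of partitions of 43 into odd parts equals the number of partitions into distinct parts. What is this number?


Computing partitions of 43 into odd parts (1, 3, 5, ...):
Using the generating function prod_{k>=0} 1/(1-x^(2k+1)),
the count is 1610

1610


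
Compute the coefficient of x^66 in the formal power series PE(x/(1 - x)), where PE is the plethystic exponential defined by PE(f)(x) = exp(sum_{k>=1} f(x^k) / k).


For f(x) = x/(1 - x) we have
sum_{k>=1} f(x^k) / k = sum_{k>=1} (1/k) * x^k / (1 - x^k) = sum_{k, m >= 1} x^(k m) / k,
which after exponentiating simplifies to
PE(x/(1 - x)) = prod_{k>=1} 1 / (1 - x^k).
This is the generating function for the partition function p(n), so the coefficient of x^66 is p(66).
Computing p(66) by dynamic programming over parts 1, 2, ..., 66: p(66) = 2323520.

2323520


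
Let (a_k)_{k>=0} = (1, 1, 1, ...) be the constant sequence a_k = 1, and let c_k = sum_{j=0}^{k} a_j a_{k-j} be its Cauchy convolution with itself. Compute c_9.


Since a_j = 1 for all j >= 0, the convolution sum becomes
c_k = sum_{j=0}^{k} 1 * 1 = 1 * (k + 1).
Equivalently, the generating function of (a_k) is 1/(1 - x) and its square is 1/(1 - x)^2 = sum_{k>=0} 1(k + 1) x^k.
For k = 9: 1 * 10 = 10.

10


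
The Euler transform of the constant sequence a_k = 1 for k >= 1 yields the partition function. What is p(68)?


The Euler transform converts the sequence a_k = 1 into the number of integer partitions.
Using the recurrence or dynamic programming:
p(68) = 3087735

3087735


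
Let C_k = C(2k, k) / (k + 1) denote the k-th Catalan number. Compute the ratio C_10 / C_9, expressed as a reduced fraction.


Using C_k = (2k)! / (k! (k+1)!), the ratio C_{k+1}/C_k simplifies to
C_{k+1}/C_k = [(2k+2)! / ((k+1)! (k+2)!)] * [k! (k+1)! / (2k)!]
 = (2k+2)(2k+1) / ((k+1)(k+2)) = 2(2k+1) / (k+2).
For k = 9: 2(2*9 + 1) / (9 + 2) = 38/11 = 38/11.

38/11


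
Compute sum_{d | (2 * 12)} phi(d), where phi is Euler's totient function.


First, 2 * 12 = 24. One classical identity is sum_{d | n} phi(d) = n (each k in [1, n] has a unique gcd with n, and among the k's with gcd(k, n) = n/d there are phi(d) of them). So the sum equals 24. We also verify directly:
Divisors of 24: 1, 2, 3, 4, 6, 8, 12, 24.
phi values: 1, 1, 2, 2, 2, 4, 4, 8.
Sum = 24.

24


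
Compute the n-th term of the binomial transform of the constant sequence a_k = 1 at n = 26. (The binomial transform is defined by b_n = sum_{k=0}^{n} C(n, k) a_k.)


With a_k = 1 for all k, b_n = sum_{k=0}^{n} C(n, k) = 2^n by the binomial theorem.
For n = 26: 2^26 = 67108864.

67108864


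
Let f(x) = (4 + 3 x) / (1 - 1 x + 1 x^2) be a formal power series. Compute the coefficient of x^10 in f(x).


Write f(x) = sum_{k>=0} a_k x^k. Multiplying both sides by 1 - 1 x + 1 x^2 gives
(1 - 1 x + 1 x^2) sum_{k>=0} a_k x^k = 4 + 3 x.
Matching coefficients:
 x^0: a_0 = 4
 x^1: a_1 - 1 a_0 = 3  =>  a_1 = 1*4 + 3 = 7
 x^k (k >= 2): a_k = 1 a_{k-1} - 1 a_{k-2}.
Iterating: a_2 = 3, a_3 = -4, a_4 = -7, a_5 = -3, a_6 = 4, a_7 = 7, a_8 = 3, a_9 = -4, a_10 = -7.
So the coefficient of x^10 is -7.

-7


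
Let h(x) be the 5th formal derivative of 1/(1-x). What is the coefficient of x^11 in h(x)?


Differentiating 5 times: d^5/dx^5 [1/(1-x)] = 5!/(1-x)^6.
The expansion 1/(1-x)^6 = sum_{k>=0} C(k+5, 5) x^k, so the coefficient of x^n in 5!/(1-x)^6 is 5! * C(n+5, 5).
For n = 11: 120 * C(16, 5) = 120 * 4368 = 524160

524160


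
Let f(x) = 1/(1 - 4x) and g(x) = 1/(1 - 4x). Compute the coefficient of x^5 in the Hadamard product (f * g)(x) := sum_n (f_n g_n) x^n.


f has coefficients f_k = 4^k and g has coefficients g_k = 4^k, so the Hadamard product has coefficient (f*g)_k = 4^k * 4^k = 16^k.
For k = 5: 16^5 = 1048576.

1048576


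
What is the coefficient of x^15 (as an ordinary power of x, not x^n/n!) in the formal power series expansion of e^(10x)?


The exponential series is e^y = sum_{k>=0} y^k / k!. Substituting y = 10x gives
e^(10x) = sum_{k>=0} 10^k x^k / k!.
So the coefficient of x^n is a^n/n! with a = 10, n = 15:
10^15 / 15! = 1000000000000000/1307674368000 = 3906250000/5108103

3906250000/5108103


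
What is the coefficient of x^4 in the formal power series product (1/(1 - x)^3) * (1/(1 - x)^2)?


Combine the factors: (1/(1 - x)^3) * (1/(1 - x)^2) = 1/(1 - x)^5.
Then use 1/(1 - x)^r = sum_{k>=0} C(k + r - 1, r - 1) x^k with r = 5 and k = 4:
C(8, 4) = 70.

70


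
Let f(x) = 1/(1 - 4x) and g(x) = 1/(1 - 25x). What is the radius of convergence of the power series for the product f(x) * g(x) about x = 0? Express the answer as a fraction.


The radius of 1/(1 - 4x) is 1/4 (nearest singularity at x = 1/4), and the radius of 1/(1 - 25x) is 1/25.
The product f(x)*g(x) = 1/((1 - 4x)(1 - 25x)) has singularities at both 1/4 and 1/25, so its radius of convergence is the distance to the nearest one:
min(1/4, 1/25) = 1/25.

1/25


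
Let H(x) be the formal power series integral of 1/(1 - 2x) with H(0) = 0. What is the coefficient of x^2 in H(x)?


1/(1 - 2x) = sum_{k>=0} 2^k x^k. Integrating termwise with H(0) = 0:
H(x) = sum_{k>=0} 2^k x^(k+1) / (k+1) = sum_{m>=1} 2^(m-1) x^m / m.
For m = 2: 2^1/2 = 2/2 = 1.

1


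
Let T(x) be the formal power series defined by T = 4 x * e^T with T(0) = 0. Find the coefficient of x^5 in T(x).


Apply the Lagrange inversion formula: if T = 4 x * phi(T) with phi(t) = e^t, then
[x^n] T = 4^n * (1/n) [t^(n-1)] phi(t)^n = 4^n * (1/n) [t^(n-1)] e^(n t) = 4^n * (1/n) * n^(n-1) / (n-1)! = 4^n * n^(n-1) / n!.
When c = 1 this is the Cayley count of rooted labeled trees on n vertices, divided by n!.
For n = 5: 4^5 * 5^4 / 5! = 1024 * 625/120 = 16000/3.

16000/3


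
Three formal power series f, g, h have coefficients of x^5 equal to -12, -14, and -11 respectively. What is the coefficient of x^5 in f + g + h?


Series addition is componentwise:
-12 + -14 + -11
= -37

-37


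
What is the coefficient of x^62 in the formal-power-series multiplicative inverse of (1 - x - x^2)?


Let the inverse be f(x) = sum_{k>=0} a_k x^k. From f(x) * (1 - x - x^2) = 1 and matching coefficients:
 x^0: a_0 = 1.
 x^1: a_1 - a_0 = 0, so a_1 = 1.
 x^k (k >= 2): a_k - a_{k-1} - a_{k-2} = 0, i.e. a_k = a_{k-1} + a_{k-2}.
This is the Fibonacci-type recurrence shifted so that a_0 = a_1 = 1.
Iterating: a_0=1, a_1=1, a_2=2, a_3=3, a_4=5, a_5=8, a_6=13, a_7=21, a_8=34, a_9=55, ...
a_62 = 6557470319842.

6557470319842


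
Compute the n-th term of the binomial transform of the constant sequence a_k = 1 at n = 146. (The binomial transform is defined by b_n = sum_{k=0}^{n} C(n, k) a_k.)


With a_k = 1 for all k, b_n = sum_{k=0}^{n} C(n, k) = 2^n by the binomial theorem.
For n = 146: 2^146 = 89202980794122492566142873090593446023921664.

89202980794122492566142873090593446023921664


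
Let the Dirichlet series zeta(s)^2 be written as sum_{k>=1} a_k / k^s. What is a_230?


The Dirichlet convolution of the constant function 1 with itself gives (1 * 1)(k) = sum_{d | k} 1 = d(k), the number of positive divisors of k.
Since zeta(s) = sum_{k>=1} 1/k^s, we have zeta(s)^2 = sum_{k>=1} d(k)/k^s, so a_k = d(k).
For k = 230: the divisors are 1, 2, 5, 10, 23, 46, 115, 230.
Count = 8.

8


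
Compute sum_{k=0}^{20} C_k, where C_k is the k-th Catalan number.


C_0 through C_20: 1, 1, 2, 5, 14, 42, 132, 429, 1430, 4862, 16796, 58786, 208012, 742900, 2674440, 9694845, 35357670, 129644790, 477638700, 1767263190, 6564120420
Sum = 1 + 1 + 2 + 5 + 14 + 42 + 132 + 429 + 1430 + 4862 + 16796 + 58786 + 208012 + 742900 + 2674440 + 9694845 + 35357670 + 129644790 + 477638700 + 1767263190 + 6564120420
= 8987427467

8987427467


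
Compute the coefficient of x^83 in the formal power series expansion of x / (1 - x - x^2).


Let f(x) = sum_{k>=0} a_k x^k. Multiplying f(x) * (1 - x - x^2) = x and matching coefficients gives a_0 = 0, a_1 = 1, and a_k = a_{k-1} + a_{k-2} for k >= 2. These are the Fibonacci numbers F_k.
Iterating from F_0 = 0, F_1 = 1:
F_0=0, F_1=1, F_2=1, F_3=2, F_4=3, F_5=5, F_6=8, F_7=13, F_8=21, F_9=34, ...
F_83 = 99194853094755497.

99194853094755497


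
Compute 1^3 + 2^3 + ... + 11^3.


This power sum has a closed form given by Faulhaber's formula
sum_{k=1}^{m} k^p = (1 / (p + 1)) * sum_{j=0}^{p} C(p + 1, j) B_j m^(p + 1 - j),
but for small m direct computation is fastest:
1 + 8 + 27 + 64 + 125 + 216 + 343 + 512 + 729 + 1000 + 1331 = 4356.

4356


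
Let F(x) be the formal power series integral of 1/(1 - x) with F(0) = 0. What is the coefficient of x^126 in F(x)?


1/(1 - x) = sum_{k>=0} x^k. Integrating termwise and using F(0) = 0 gives
F(x) = sum_{k>=0} x^(k+1) / (k+1) = sum_{m>=1} x^m / m = -ln(1 - x).
So the coefficient of x^126 is 1/126 = 1/126.

1/126


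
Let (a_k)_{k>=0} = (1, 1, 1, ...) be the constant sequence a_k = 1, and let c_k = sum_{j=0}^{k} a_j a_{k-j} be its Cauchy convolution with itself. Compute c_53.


Since a_j = 1 for all j >= 0, the convolution sum becomes
c_k = sum_{j=0}^{k} 1 * 1 = 1 * (k + 1).
Equivalently, the generating function of (a_k) is 1/(1 - x) and its square is 1/(1 - x)^2 = sum_{k>=0} 1(k + 1) x^k.
For k = 53: 1 * 54 = 54.

54


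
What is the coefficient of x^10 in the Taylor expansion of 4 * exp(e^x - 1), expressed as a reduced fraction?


exp(e^x - 1) = sum_{k>=0} Bell_k x^k / k!, where Bell_k is the k-th Bell number.
So the coefficient of x^10 is 4 * Bell_10 / 10!.
Computing: Bell_10 = 115975 and 10! = 3628800, giving
4 * 115975/3628800 = 4639/36288.

4639/36288


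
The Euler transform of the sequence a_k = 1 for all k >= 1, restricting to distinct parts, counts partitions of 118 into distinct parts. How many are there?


Partitions of 118 into distinct parts can be computed via generating function.
Product (1+x)(1+x^2)(1+x^3)...
The coefficient of x^118 = 1881578

1881578


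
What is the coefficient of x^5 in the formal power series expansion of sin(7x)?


The Maclaurin series is sin(t) = sum_{k>=0} (-1)^k t^(2k+1) / (2k+1)!, so substituting t = 7x, only odd powers of x are nonzero, with coefficient of x^(2k+1) equal to (-1)^k 7^(2k+1) / (2k+1)!.
Write 5 = 2*2 + 1, giving the coefficient (-1)^2 * 7^5 / 5! = 16807/120 = 16807/120.

16807/120


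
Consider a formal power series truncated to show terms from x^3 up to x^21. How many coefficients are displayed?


From x^3 to x^21 inclusive, the count is 21 - 3 + 1 = 19.

19


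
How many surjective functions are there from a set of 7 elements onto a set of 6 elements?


By inclusion-exclusion on which target elements are missed, the number of surjections from an n-set onto a k-set is
surj(n, k) = sum_{j=0}^{k} (-1)^j C(k, j) (k - j)^n.
Equivalently surj(n, k) = k! * S(n, k), where S(n, k) is the Stirling number of the second kind.
For n = 7, k = 6:
S(7, 6) = 21, so
surj = 6! * 21 = 720 * 21 = 15120.

15120
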